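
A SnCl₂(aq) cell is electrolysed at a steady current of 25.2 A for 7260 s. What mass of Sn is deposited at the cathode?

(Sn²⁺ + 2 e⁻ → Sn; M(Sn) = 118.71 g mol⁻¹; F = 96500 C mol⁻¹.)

113 g

Q = I·t = 25.20 A × 7260.0 s = 183000 C.
n(e⁻) = Q/F = 183000 / 96500 = 1.896 mol.
Sn²⁺ + 2 e⁻ → Sn, so n(Sn) = n(e⁻)/2 = 0.9479 mol.
m = n·M = 0.9479 × 118.71 = 113 g.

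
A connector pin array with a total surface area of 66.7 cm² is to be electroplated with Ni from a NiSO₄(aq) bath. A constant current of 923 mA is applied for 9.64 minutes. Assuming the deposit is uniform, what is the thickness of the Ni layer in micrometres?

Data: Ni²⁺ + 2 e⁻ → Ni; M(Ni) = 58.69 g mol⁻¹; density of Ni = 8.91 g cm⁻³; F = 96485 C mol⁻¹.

2.73 μm

Q = I·t = 0.9230 × 578.40 = 533.9 C; n(e⁻) = 0.005533 mol.
n(Ni) = n(e⁻)/2 = 0.002767 mol, so m = 0.002767 × 58.69 = 0.1624 g.
Volume = m/ρ = 0.1624 / 8.91 = 0.01822 cm³.
Thickness = V/A = 0.01822 / 66.7 = 2.73 × 10⁻⁴ cm = 2.73 μm.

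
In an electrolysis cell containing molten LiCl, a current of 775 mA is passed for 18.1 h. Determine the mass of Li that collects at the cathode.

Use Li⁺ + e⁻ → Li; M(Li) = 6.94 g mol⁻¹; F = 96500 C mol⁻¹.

3.63 g

Q = I·t = 0.7750 A × 65160 s = 50500 C.
n(e⁻) = Q/F = 50500 / 96500 = 0.5233 mol.
Li⁺ + e⁻ → Li, so n(Li) = n(e⁻)/1 = 0.5233 mol.
m = n·M = 0.5233 × 6.94 = 3.63 g.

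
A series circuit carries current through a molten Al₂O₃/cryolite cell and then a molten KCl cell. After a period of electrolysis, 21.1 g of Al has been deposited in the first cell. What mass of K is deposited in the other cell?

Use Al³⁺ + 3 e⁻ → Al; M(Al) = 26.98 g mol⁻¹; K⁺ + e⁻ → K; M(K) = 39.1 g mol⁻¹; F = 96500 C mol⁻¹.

91.7 g

n(Al) = 21.1 / 26.98 = 0.7821 mol.
Since Al³⁺ + 3 e⁻ → Al, n(e⁻) passed = 3 × 0.7821 = 2.346 mol.
Cells in series carry the same charge, so the same 2.346 mol of electrons passes through cell 2.
K⁺ + e⁻ → K, so n(K) = 2.346 / 1 = 2.346 mol.
m(K) = 2.346 × 39.1 = 91.7 g.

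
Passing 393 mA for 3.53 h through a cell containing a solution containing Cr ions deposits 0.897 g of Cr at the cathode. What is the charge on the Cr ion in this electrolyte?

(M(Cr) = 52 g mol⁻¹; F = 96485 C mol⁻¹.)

+3

Q = I·t = 0.3930 A × 12708 s = 4994 C, so n(e⁻) = 4994/96485 = 0.05176 mol.
n(Cr) deposited = 0.897 / 52 = 0.01725 mol.
Electrons per atom = n(e⁻)/n(Cr) = 0.05176 / 0.01725 = 3.00 ≈ 3, so the ion is Cr³⁺.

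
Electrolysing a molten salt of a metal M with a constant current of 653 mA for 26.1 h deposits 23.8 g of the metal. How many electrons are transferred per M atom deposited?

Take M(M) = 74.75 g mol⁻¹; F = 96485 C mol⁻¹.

Q = I·t = 0.6530 A × 93960 s = 61360 C, so n(e⁻) = 61360/96485 = 0.6359 mol.
n(M) deposited = 23.8 / 74.75 = 0.3184 mol.
Electrons per atom = n(e⁻)/n(M) = 0.6359 / 0.3184 = 2.00 ≈ 2, so the ion is M²⁺.

2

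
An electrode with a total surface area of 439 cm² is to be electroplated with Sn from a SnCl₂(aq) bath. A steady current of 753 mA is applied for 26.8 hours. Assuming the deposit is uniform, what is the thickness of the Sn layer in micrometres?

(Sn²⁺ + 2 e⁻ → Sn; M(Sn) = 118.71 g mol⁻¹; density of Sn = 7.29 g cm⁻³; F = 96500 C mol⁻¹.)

140 μm

Q = I·t = 0.7530 × 96480 = 72650 C; n(e⁻) = 0.7528 mol.
n(Sn) = n(e⁻)/2 = 0.3764 mol, so m = 0.3764 × 118.71 = 44.69 g.
Volume = m/ρ = 44.69 / 7.29 = 6.130 cm³.
Thickness = V/A = 6.130 / 439 = 0.0140 cm = 140 μm.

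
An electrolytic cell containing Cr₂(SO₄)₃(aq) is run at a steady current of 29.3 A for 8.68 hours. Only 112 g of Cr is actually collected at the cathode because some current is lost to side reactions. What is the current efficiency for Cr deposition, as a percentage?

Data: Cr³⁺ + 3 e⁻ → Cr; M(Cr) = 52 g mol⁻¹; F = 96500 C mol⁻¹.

Q = I·t = 29.30 × 31248 = 915600 C; n(e⁻) = 915600/96500 = 9.488 mol.
Theoretical n(Cr) = n(e⁻)/3 = 3.163 mol, i.e. m_theo = 3.163 × 52 = 164.5 g.
Efficiency = m_actual / m_theo = 112 / 164.5 = 68.1 %.

68.1 %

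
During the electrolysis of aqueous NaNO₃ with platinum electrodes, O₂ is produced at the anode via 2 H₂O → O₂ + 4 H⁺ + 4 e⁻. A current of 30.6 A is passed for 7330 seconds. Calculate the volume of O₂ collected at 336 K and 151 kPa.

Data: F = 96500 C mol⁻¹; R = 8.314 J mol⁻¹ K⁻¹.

10.8 L

Q = I·t = 30.60 A × 7330.0 s = 224300 C.
n(e⁻) = Q/F = 224300 / 96500 = 2.324 mol.
4 electrons are transferred per O₂ molecule, so n(O₂) = 2.324 / 4 = 0.5811 mol.
V = nRT/P = (0.5811 × 8.314 × 336) / (151 × 10³ Pa) = 0.0108 m³ = 10.8 L.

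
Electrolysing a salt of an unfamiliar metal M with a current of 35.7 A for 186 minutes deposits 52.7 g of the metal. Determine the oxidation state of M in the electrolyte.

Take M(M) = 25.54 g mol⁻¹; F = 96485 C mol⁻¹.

Q = I·t = 35.70 A × 11160 s = 398400 C, so n(e⁻) = 398400/96485 = 4.129 mol.
n(M) deposited = 52.7 / 25.54 = 2.063 mol.
Electrons per atom = n(e⁻)/n(M) = 4.129 / 2.063 = 2.00 ≈ 2, so the ion is M²⁺.

+2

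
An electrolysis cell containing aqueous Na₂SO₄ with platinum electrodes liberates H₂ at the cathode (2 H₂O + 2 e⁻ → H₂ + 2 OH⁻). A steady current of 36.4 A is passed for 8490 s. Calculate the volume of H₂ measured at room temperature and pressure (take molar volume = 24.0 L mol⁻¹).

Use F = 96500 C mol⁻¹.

38.4 L

Q = I·t = 36.40 A × 8490.0 s = 309000 C.
n(e⁻) = Q/F = 309000 / 96500 = 3.202 mol.
2 electrons are transferred per H₂ molecule, so n(H₂) = 3.202 / 2 = 1.601 mol.
V = n × V_m = 1.601 × 24.0 = 38.4 L.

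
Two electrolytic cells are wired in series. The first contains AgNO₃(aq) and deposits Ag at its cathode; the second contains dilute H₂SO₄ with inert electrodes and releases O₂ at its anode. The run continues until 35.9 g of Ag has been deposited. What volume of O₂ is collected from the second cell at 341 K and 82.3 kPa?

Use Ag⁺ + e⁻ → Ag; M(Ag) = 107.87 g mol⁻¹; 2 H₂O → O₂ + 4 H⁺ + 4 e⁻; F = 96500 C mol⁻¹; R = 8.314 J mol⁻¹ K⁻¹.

n(Ag) = 35.9 / 107.87 = 0.3328 mol, so n(e⁻) = 1 × 0.3328 = 0.3328 mol.
The cells are in series, so the same 0.3328 mol of electrons passes through the second cell.
2 H₂O → O₂ + 4 H⁺ + 4 e⁻ — 4 mol e⁻ per mol O₂, so n(O₂) = 0.3328/4 = 0.08320 mol.
V = nRT/P = (0.08320 × 8.314 × 341) / (82.3 × 10³) = 0.00287 m³ = 2.87 L.

2.87 L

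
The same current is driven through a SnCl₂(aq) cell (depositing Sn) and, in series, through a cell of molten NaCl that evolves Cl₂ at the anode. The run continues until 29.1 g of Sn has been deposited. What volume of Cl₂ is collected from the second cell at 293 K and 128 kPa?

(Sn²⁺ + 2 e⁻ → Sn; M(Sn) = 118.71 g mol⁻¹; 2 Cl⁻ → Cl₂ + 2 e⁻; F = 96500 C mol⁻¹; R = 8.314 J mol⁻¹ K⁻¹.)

4.67 L

n(Sn) = 29.1 / 118.71 = 0.2451 mol, so n(e⁻) = 2 × 0.2451 = 0.4903 mol.
The cells are in series, so the same 0.4903 mol of electrons passes through the second cell.
2 Cl⁻ → Cl₂ + 2 e⁻ — 2 mol e⁻ per mol Cl₂, so n(Cl₂) = 0.4903/2 = 0.2451 mol.
V = nRT/P = (0.2451 × 8.314 × 293) / (128 × 10³) = 0.00467 m³ = 4.67 L.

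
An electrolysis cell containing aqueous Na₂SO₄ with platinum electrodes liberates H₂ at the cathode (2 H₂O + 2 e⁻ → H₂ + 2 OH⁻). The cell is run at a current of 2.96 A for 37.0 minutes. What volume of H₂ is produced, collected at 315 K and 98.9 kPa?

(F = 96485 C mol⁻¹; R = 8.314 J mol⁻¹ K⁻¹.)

Q = I·t = 2.960 A × 2220.0 s = 6571 C.
n(e⁻) = Q/F = 6571 / 96485 = 0.06811 mol.
2 electrons are transferred per H₂ molecule, so n(H₂) = 0.06811 / 2 = 0.03405 mol.
V = nRT/P = (0.03405 × 8.314 × 315) / (98.9 × 10³ Pa) = 9.02 × 10⁻⁴ m³ = 0.902 L.

0.902 L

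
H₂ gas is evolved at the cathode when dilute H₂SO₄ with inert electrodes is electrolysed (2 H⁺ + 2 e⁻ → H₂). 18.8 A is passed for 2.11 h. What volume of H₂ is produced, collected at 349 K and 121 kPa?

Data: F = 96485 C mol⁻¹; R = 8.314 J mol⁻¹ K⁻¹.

Q = I·t = 18.80 A × 7596.0 s = 142800 C.
n(e⁻) = Q/F = 142800 / 96485 = 1.480 mol.
2 electrons are transferred per H₂ molecule, so n(H₂) = 1.480 / 2 = 0.7400 mol.
V = nRT/P = (0.7400 × 8.314 × 349) / (121 × 10³ Pa) = 0.0177 m³ = 17.7 L.

17.7 L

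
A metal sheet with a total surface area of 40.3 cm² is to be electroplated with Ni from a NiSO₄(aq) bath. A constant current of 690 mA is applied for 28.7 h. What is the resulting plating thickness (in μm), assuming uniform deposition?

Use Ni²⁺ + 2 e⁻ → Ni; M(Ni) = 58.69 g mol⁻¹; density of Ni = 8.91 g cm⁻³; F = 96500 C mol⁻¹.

Q = I·t = 0.6900 × 103320 = 71290 C; n(e⁻) = 0.7388 mol.
n(Ni) = n(e⁻)/2 = 0.3694 mol, so m = 0.3694 × 58.69 = 21.68 g.
Volume = m/ρ = 21.68 / 8.91 = 2.433 cm³.
Thickness = V/A = 2.433 / 40.3 = 0.0604 cm = 604 μm.

604 μm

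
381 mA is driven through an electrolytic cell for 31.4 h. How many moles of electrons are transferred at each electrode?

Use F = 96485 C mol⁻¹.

Q = I·t = 0.3810 A × 113040 s = 43070 C.
n(e⁻) = Q/F = 43070 / 96485 = 0.446 mol.

0.446 mol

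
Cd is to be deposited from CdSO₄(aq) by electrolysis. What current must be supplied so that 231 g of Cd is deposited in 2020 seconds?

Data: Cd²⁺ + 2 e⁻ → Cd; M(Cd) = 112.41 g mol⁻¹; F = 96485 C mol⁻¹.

n(Cd) = 231 / 112.41 = 2.055 mol.
n(e⁻) = 2 × 2.055 = 4.110 mol.
Q = n(e⁻)·F = 4.110 × 96485 = 396500 C.
I = Q/t = 396500 / 2020.0 s = 196 A.

196 A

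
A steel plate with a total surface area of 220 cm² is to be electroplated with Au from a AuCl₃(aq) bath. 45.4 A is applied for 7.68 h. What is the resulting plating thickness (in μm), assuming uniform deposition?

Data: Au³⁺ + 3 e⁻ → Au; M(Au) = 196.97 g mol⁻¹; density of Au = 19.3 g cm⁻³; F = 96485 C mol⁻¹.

Q = I·t = 45.40 × 27648 = 1255000 C; n(e⁻) = 13.01 mol.
n(Au) = n(e⁻)/3 = 4.336 mol, so m = 4.336 × 196.97 = 854.2 g.
Volume = m/ρ = 854.2 / 19.3 = 44.26 cm³.
Thickness = V/A = 44.26 / 220 = 0.201 cm = 2010 μm.

2010 μm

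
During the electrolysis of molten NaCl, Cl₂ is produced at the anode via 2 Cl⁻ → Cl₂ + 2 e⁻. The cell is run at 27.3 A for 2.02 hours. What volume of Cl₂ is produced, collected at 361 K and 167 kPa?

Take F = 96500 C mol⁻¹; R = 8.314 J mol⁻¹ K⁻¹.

Q = I·t = 27.30 A × 7272.0 s = 198500 C.
n(e⁻) = Q/F = 198500 / 96500 = 2.057 mol.
2 electrons are transferred per Cl₂ molecule, so n(Cl₂) = 2.057 / 2 = 1.029 mol.
V = nRT/P = (1.029 × 8.314 × 361) / (167 × 10³ Pa) = 0.0185 m³ = 18.5 L.

18.5 L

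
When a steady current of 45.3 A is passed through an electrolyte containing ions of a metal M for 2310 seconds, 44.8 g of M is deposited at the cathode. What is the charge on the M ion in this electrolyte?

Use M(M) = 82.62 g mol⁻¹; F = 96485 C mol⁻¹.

+2

Q = I·t = 45.30 A × 2310.0 s = 104600 C, so n(e⁻) = 104600/96485 = 1.085 mol.
n(M) deposited = 44.8 / 82.62 = 0.5422 mol.
Electrons per atom = n(e⁻)/n(M) = 1.085 / 0.5422 = 2.00 ≈ 2, so the ion is M²⁺.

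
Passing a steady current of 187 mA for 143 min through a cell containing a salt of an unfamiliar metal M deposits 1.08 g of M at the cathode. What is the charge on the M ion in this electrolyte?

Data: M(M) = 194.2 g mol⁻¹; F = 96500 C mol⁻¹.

Q = I·t = 0.1870 A × 8580.0 s = 1604 C, so n(e⁻) = 1604/96500 = 0.01663 mol.
n(M) deposited = 1.08 / 194.2 = 0.005561 mol.
Electrons per atom = n(e⁻)/n(M) = 0.01663 / 0.005561 = 2.99 ≈ 3, so the ion is M³⁺.

+3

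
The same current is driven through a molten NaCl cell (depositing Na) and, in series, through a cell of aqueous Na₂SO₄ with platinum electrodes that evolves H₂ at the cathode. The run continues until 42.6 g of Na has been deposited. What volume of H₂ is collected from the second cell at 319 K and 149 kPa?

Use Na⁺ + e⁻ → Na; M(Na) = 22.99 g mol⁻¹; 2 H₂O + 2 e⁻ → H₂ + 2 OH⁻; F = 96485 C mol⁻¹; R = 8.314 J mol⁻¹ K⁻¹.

16.5 L

n(Na) = 42.6 / 22.99 = 1.853 mol, so n(e⁻) = 1 × 1.853 = 1.853 mol.
The cells are in series, so the same 1.853 mol of electrons passes through the second cell.
2 H₂O + 2 e⁻ → H₂ + 2 OH⁻ — 2 mol e⁻ per mol H₂, so n(H₂) = 1.853/2 = 0.9265 mol.
V = nRT/P = (0.9265 × 8.314 × 319) / (149 × 10³) = 0.0165 m³ = 16.5 L.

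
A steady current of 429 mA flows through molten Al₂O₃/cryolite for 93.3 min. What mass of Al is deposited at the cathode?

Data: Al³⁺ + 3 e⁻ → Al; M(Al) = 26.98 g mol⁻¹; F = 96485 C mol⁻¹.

0.224 g

Q = I·t = 0.4290 A × 5598.0 s = 2402 C.
n(e⁻) = Q/F = 2402 / 96485 = 0.02489 mol.
Al³⁺ + 3 e⁻ → Al, so n(Al) = n(e⁻)/3 = 0.008297 mol.
m = n·M = 0.008297 × 26.98 = 0.224 g.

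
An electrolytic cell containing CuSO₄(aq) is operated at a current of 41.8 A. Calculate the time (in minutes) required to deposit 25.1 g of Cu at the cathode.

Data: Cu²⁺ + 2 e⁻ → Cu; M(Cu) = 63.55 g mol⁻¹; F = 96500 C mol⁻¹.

30.4 min

n(Cu) = m/M = 25.1 / 63.55 = 0.3950 mol.
Each Cu atom requires 2 electrons, so n(e⁻) = 2 × 0.3950 = 0.7899 mol.
Q = n(e⁻)·F = 0.7899 × 96500 = 76230 C.
t = Q/I = 76230 / 41.80 A = 1824 s = 30.4 min.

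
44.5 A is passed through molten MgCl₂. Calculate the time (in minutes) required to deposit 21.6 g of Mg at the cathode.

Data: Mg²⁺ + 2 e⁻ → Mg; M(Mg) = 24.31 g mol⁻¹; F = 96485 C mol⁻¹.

n(Mg) = m/M = 21.6 / 24.31 = 0.8885 mol.
Each Mg atom requires 2 electrons, so n(e⁻) = 2 × 0.8885 = 1.777 mol.
Q = n(e⁻)·F = 1.777 × 96485 = 171500 C.
t = Q/I = 171500 / 44.50 A = 3853 s = 64.2 min.

64.2 min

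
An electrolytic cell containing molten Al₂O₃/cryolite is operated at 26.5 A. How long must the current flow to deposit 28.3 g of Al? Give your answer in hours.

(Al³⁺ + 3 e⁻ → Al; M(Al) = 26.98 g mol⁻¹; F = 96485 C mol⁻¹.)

n(Al) = m/M = 28.3 / 26.98 = 1.049 mol.
Each Al atom requires 3 electrons, so n(e⁻) = 3 × 1.049 = 3.147 mol.
Q = n(e⁻)·F = 3.147 × 96485 = 303600 C.
t = Q/I = 303600 / 26.50 A = 11460 s = 3.18 h.

3.18 h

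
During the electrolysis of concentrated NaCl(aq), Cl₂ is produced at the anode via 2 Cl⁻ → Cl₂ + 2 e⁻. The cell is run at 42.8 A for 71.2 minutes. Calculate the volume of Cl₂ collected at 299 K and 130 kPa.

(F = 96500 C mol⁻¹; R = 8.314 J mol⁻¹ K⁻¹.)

Q = I·t = 42.80 A × 4272.0 s = 182800 C.
n(e⁻) = Q/F = 182800 / 96500 = 1.895 mol.
2 electrons are transferred per Cl₂ molecule, so n(Cl₂) = 1.895 / 2 = 0.9474 mol.
V = nRT/P = (0.9474 × 8.314 × 299) / (130 × 10³ Pa) = 0.0181 m³ = 18.1 L.

18.1 L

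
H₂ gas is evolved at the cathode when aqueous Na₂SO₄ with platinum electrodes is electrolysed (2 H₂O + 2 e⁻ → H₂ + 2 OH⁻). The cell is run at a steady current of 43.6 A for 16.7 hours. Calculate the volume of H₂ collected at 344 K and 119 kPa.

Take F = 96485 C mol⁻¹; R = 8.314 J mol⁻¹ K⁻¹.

Q = I·t = 43.60 A × 60120 s = 2621000 C.
n(e⁻) = Q/F = 2621000 / 96485 = 27.17 mol.
2 electrons are transferred per H₂ molecule, so n(H₂) = 27.17 / 2 = 13.58 mol.
V = nRT/P = (13.58 × 8.314 × 344) / (119 × 10³ Pa) = 0.326 m³ = 326 L.

326 L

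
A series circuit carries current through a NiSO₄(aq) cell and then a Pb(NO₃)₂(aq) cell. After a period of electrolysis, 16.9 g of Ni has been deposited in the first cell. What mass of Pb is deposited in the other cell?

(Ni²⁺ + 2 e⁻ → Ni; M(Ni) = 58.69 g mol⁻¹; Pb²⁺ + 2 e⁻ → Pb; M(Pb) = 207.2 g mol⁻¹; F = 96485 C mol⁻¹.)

59.7 g

n(Ni) = 16.9 / 58.69 = 0.2880 mol.
Since Ni²⁺ + 2 e⁻ → Ni, n(e⁻) passed = 2 × 0.2880 = 0.5759 mol.
Cells in series carry the same charge, so the same 0.5759 mol of electrons passes through cell 2.
Pb²⁺ + 2 e⁻ → Pb, so n(Pb) = 0.5759 / 2 = 0.2880 mol.
m(Pb) = 0.2880 × 207.2 = 59.7 g.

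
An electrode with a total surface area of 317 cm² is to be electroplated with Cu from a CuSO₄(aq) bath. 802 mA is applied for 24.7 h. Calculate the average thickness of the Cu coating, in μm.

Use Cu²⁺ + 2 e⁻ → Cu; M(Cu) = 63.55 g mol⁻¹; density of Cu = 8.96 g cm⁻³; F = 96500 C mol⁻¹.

Q = I·t = 0.8020 × 88920 = 71310 C; n(e⁻) = 0.7390 mol.
n(Cu) = n(e⁻)/2 = 0.3695 mol, so m = 0.3695 × 63.55 = 23.48 g.
Volume = m/ρ = 23.48 / 8.96 = 2.621 cm³.
Thickness = V/A = 2.621 / 317 = 0.00827 cm = 82.7 μm.

82.7 μm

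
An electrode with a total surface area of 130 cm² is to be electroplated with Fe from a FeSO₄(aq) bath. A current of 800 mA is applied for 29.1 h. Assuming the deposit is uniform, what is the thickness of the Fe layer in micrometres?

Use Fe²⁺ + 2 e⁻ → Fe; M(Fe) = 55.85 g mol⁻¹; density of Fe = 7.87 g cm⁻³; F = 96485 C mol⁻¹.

Q = I·t = 0.8000 × 104760 = 83810 C; n(e⁻) = 0.8686 mol.
n(Fe) = n(e⁻)/2 = 0.4343 mol, so m = 0.4343 × 55.85 = 24.26 g.
Volume = m/ρ = 24.26 / 7.87 = 3.082 cm³.
Thickness = V/A = 3.082 / 130 = 0.0237 cm = 237 μm.

237 μm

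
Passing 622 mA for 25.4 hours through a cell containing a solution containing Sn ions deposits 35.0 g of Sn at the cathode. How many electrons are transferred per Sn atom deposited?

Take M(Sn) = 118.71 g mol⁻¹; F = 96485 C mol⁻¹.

2

Q = I·t = 0.6220 A × 91440 s = 56880 C, so n(e⁻) = 56880/96485 = 0.5895 mol.
n(Sn) deposited = 35.0 / 118.71 = 0.2948 mol.
Electrons per atom = n(e⁻)/n(Sn) = 0.5895 / 0.2948 = 2.00 ≈ 2, so the ion is Sn²⁺.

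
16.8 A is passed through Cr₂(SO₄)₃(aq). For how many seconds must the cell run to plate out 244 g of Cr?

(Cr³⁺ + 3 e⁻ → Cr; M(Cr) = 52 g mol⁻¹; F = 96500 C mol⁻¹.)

80900 s

n(Cr) = m/M = 244 / 52 = 4.692 mol.
Each Cr atom requires 3 electrons, so n(e⁻) = 3 × 4.692 = 14.08 mol.
Q = n(e⁻)·F = 14.08 × 96500 = 1358000 C.
t = Q/I = 1358000 / 16.80 A = 80860 s.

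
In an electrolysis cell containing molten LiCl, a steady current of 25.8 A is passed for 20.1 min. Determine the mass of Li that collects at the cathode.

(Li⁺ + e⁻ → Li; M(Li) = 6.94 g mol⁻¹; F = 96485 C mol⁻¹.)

Q = I·t = 25.80 A × 1206.0 s = 31110 C.
n(e⁻) = Q/F = 31110 / 96485 = 0.3225 mol.
Li⁺ + e⁻ → Li, so n(Li) = n(e⁻)/1 = 0.3225 mol.
m = n·M = 0.3225 × 6.94 = 2.24 g.

2.24 g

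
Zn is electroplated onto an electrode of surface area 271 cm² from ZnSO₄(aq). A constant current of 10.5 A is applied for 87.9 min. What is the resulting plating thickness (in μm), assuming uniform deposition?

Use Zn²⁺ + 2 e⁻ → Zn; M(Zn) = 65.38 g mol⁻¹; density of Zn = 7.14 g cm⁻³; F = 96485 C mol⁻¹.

97.0 μm

Q = I·t = 10.50 × 5274.0 = 55380 C; n(e⁻) = 0.5739 mol.
n(Zn) = n(e⁻)/2 = 0.2870 mol, so m = 0.2870 × 65.38 = 18.76 g.
Volume = m/ρ = 18.76 / 7.14 = 2.628 cm³.
Thickness = V/A = 2.628 / 271 = 0.00970 cm = 97.0 μm.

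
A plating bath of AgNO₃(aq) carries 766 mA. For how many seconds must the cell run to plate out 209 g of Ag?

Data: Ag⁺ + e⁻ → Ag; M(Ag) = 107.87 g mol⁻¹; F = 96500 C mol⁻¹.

2.44 × 10⁵ s

n(Ag) = m/M = 209 / 107.87 = 1.938 mol.
Each Ag atom requires 1 electron, so n(e⁻) = 1 × 1.938 = 1.938 mol.
Q = n(e⁻)·F = 1.938 × 96500 = 187000 C.
t = Q/I = 187000 / 0.7660 A = 244100 s.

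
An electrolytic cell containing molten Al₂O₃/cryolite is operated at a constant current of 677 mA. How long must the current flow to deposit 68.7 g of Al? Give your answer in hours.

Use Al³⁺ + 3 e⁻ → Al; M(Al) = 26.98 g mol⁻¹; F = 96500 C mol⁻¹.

n(Al) = m/M = 68.7 / 26.98 = 2.546 mol.
Each Al atom requires 3 electrons, so n(e⁻) = 3 × 2.546 = 7.639 mol.
Q = n(e⁻)·F = 7.639 × 96500 = 737200 C.
t = Q/I = 737200 / 0.6770 A = 1089000 s = 302 h.

302 h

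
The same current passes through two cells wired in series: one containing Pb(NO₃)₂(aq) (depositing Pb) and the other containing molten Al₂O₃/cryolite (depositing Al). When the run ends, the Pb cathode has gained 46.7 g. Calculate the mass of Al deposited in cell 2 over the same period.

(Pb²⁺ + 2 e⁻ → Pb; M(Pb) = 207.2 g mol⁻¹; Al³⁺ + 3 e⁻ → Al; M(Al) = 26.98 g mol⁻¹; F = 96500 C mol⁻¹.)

4.05 g

n(Pb) = 46.7 / 207.2 = 0.2254 mol.
Since Pb²⁺ + 2 e⁻ → Pb, n(e⁻) passed = 2 × 0.2254 = 0.4508 mol.
Cells in series carry the same charge, so the same 0.4508 mol of electrons passes through cell 2.
Al³⁺ + 3 e⁻ → Al, so n(Al) = 0.4508 / 3 = 0.1503 mol.
m(Al) = 0.1503 × 26.98 = 4.05 g.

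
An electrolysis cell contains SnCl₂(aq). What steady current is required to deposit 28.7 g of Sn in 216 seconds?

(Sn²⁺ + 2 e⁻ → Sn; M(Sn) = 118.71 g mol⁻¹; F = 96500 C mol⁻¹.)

216 A

n(Sn) = 28.7 / 118.71 = 0.2418 mol.
n(e⁻) = 2 × 0.2418 = 0.4835 mol.
Q = n(e⁻)·F = 0.4835 × 96500 = 46660 C.
I = Q/t = 46660 / 216.00 s = 216 A.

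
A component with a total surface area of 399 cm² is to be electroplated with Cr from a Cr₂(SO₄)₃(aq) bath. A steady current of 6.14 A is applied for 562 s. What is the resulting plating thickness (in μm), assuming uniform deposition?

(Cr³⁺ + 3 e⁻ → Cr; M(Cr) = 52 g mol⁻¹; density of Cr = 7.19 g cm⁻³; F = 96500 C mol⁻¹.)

2.16 μm

Q = I·t = 6.140 × 562.00 = 3451 C; n(e⁻) = 0.03576 mol.
n(Cr) = n(e⁻)/3 = 0.01192 mol, so m = 0.01192 × 52 = 0.6198 g.
Volume = m/ρ = 0.6198 / 7.19 = 0.08620 cm³.
Thickness = V/A = 0.08620 / 399 = 2.16 × 10⁻⁴ cm = 2.16 μm.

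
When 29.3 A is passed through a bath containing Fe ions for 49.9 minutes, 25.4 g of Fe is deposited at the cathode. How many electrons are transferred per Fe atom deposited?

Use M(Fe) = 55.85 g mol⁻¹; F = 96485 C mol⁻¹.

2

Q = I·t = 29.30 A × 2994.0 s = 87720 C, so n(e⁻) = 87720/96485 = 0.9092 mol.
n(Fe) deposited = 25.4 / 55.85 = 0.4548 mol.
Electrons per atom = n(e⁻)/n(Fe) = 0.9092 / 0.4548 = 2.00 ≈ 2, so the ion is Fe²⁺.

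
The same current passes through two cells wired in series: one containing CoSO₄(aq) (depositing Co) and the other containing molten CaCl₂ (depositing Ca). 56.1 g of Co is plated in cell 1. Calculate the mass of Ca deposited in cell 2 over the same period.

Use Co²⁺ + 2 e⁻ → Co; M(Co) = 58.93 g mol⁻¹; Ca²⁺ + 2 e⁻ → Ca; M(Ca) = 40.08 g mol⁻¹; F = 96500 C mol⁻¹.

n(Co) = 56.1 / 58.93 = 0.9520 mol.
Since Co²⁺ + 2 e⁻ → Co, n(e⁻) passed = 2 × 0.9520 = 1.904 mol.
Cells in series carry the same charge, so the same 1.904 mol of electrons passes through cell 2.
Ca²⁺ + 2 e⁻ → Ca, so n(Ca) = 1.904 / 2 = 0.9520 mol.
m(Ca) = 0.9520 × 40.08 = 38.2 g.

38.2 g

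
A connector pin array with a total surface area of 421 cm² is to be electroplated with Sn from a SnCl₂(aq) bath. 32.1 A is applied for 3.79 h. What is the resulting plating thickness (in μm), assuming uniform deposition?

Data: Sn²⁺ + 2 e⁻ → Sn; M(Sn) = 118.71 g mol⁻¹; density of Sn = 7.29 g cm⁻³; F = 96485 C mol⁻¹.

Q = I·t = 32.10 × 13644 = 438000 C; n(e⁻) = 4.539 mol.
n(Sn) = n(e⁻)/2 = 2.270 mol, so m = 2.270 × 118.71 = 269.4 g.
Volume = m/ρ = 269.4 / 7.29 = 36.96 cm³.
Thickness = V/A = 36.96 / 421 = 0.0878 cm = 878 μm.

878 μm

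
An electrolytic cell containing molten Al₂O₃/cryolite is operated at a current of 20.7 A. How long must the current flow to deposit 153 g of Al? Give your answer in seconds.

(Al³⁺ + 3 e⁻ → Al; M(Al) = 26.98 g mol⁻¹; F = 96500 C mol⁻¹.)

79300 s

n(Al) = m/M = 153 / 26.98 = 5.671 mol.
Each Al atom requires 3 electrons, so n(e⁻) = 3 × 5.671 = 17.01 mol.
Q = n(e⁻)·F = 17.01 × 96500 = 1642000 C.
t = Q/I = 1642000 / 20.70 A = 79310 s.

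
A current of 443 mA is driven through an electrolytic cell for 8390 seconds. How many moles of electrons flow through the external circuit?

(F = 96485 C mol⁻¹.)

Q = I·t = 0.4430 A × 8390.0 s = 3717 C.
n(e⁻) = Q/F = 3717 / 96485 = 0.0385 mol.

0.0385 mol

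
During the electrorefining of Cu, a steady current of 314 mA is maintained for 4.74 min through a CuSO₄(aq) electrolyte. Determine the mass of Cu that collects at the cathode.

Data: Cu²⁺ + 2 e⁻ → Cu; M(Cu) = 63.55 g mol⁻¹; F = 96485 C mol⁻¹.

Q = I·t = 0.3140 A × 284.40 s = 89.30 C.
n(e⁻) = Q/F = 89.30 / 96485 = 0.0009255 mol.
Cu²⁺ + 2 e⁻ → Cu, so n(Cu) = n(e⁻)/2 = 0.0004628 mol.
m = n·M = 0.0004628 × 63.55 = 0.0294 g.

0.0294 g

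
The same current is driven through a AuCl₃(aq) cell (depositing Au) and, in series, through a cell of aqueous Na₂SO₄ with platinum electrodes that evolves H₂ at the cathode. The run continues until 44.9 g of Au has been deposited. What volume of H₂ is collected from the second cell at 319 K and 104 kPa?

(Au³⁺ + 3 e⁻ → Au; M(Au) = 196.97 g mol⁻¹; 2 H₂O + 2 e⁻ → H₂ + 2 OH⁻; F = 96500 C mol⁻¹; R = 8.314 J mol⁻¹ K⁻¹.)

8.72 L

n(Au) = 44.9 / 196.97 = 0.2280 mol, so n(e⁻) = 3 × 0.2280 = 0.6839 mol.
The cells are in series, so the same 0.6839 mol of electrons passes through the second cell.
2 H₂O + 2 e⁻ → H₂ + 2 OH⁻ — 2 mol e⁻ per mol H₂, so n(H₂) = 0.6839/2 = 0.3419 mol.
V = nRT/P = (0.3419 × 8.314 × 319) / (104 × 10³) = 0.00872 m³ = 8.72 L.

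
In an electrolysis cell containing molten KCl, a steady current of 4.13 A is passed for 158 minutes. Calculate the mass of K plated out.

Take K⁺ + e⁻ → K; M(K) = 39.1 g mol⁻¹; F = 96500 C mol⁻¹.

Q = I·t = 4.130 A × 9480.0 s = 39150 C.
n(e⁻) = Q/F = 39150 / 96500 = 0.4057 mol.
K⁺ + e⁻ → K, so n(K) = n(e⁻)/1 = 0.4057 mol.
m = n·M = 0.4057 × 39.1 = 15.9 g.

15.9 g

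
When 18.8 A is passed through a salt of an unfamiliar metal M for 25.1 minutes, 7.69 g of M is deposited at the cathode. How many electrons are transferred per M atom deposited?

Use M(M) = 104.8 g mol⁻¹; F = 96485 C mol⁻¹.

4

Q = I·t = 18.80 A × 1506.0 s = 28310 C, so n(e⁻) = 28310/96485 = 0.2934 mol.
n(M) deposited = 7.69 / 104.8 = 0.07338 mol.
Electrons per atom = n(e⁻)/n(M) = 0.2934 / 0.07338 = 4.00 ≈ 4, so the ion is M⁴⁺.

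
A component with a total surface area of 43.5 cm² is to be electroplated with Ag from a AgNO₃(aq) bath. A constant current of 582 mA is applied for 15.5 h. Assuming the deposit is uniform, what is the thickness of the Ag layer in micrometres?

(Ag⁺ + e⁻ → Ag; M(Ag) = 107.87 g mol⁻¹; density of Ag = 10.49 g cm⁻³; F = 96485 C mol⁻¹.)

796 μm

Q = I·t = 0.5820 × 55800 = 32480 C; n(e⁻) = 0.3366 mol.
n(Ag) = n(e⁻)/1 = 0.3366 mol, so m = 0.3366 × 107.87 = 36.31 g.
Volume = m/ρ = 36.31 / 10.49 = 3.461 cm³.
Thickness = V/A = 3.461 / 43.5 = 0.0796 cm = 796 μm.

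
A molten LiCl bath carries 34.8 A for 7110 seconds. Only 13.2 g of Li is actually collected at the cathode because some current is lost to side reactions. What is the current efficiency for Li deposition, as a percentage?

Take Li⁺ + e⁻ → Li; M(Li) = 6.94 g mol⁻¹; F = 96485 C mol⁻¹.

Q = I·t = 34.80 × 7110.0 = 247400 C; n(e⁻) = 247400/96485 = 2.564 mol.
Theoretical n(Li) = n(e⁻)/1 = 2.564 mol, i.e. m_theo = 2.564 × 6.94 = 17.80 g.
Efficiency = m_actual / m_theo = 13.2 / 17.80 = 74.2 %.

74.2 %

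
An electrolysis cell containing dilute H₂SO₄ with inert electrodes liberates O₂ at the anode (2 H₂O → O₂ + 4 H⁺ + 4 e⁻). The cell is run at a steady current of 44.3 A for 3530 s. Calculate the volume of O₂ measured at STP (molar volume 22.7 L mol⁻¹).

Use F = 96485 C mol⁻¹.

9.20 L

Q = I·t = 44.30 A × 3530.0 s = 156400 C.
n(e⁻) = Q/F = 156400 / 96485 = 1.621 mol.
4 electrons are transferred per O₂ molecule, so n(O₂) = 1.621 / 4 = 0.4052 mol.
V = n × V_m = 0.4052 × 22.7 = 9.20 L.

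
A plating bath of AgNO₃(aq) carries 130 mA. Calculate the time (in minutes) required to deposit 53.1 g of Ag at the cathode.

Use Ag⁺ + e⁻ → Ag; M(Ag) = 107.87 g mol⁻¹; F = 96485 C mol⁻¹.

n(Ag) = m/M = 53.1 / 107.87 = 0.4923 mol.
Each Ag atom requires 1 electron, so n(e⁻) = 1 × 0.4923 = 0.4923 mol.
Q = n(e⁻)·F = 0.4923 × 96485 = 47500 C.
t = Q/I = 47500 / 0.1300 A = 365400 s = 6090 min.

6090 min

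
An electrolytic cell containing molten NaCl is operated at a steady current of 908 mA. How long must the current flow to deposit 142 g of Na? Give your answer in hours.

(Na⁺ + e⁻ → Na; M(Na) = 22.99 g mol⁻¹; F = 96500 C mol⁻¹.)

182 h

n(Na) = m/M = 142 / 22.99 = 6.177 mol.
Each Na atom requires 1 electron, so n(e⁻) = 1 × 6.177 = 6.177 mol.
Q = n(e⁻)·F = 6.177 × 96500 = 596000 C.
t = Q/I = 596000 / 0.9080 A = 656400 s = 182 h.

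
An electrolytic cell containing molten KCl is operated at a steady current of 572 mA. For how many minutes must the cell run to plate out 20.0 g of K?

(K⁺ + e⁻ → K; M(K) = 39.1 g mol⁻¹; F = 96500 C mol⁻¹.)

n(K) = m/M = 20.0 / 39.1 = 0.5115 mol.
Each K atom requires 1 electron, so n(e⁻) = 1 × 0.5115 = 0.5115 mol.
Q = n(e⁻)·F = 0.5115 × 96500 = 49360 C.
t = Q/I = 49360 / 0.5720 A = 86290 s = 1440 min.

1440 min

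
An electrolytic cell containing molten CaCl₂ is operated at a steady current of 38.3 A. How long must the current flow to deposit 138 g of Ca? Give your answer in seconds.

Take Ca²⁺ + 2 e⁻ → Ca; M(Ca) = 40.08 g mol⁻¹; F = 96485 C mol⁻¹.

17300 s

n(Ca) = m/M = 138 / 40.08 = 3.443 mol.
Each Ca atom requires 2 electrons, so n(e⁻) = 2 × 3.443 = 6.886 mol.
Q = n(e⁻)·F = 6.886 × 96485 = 664400 C.
t = Q/I = 664400 / 38.30 A = 17350 s.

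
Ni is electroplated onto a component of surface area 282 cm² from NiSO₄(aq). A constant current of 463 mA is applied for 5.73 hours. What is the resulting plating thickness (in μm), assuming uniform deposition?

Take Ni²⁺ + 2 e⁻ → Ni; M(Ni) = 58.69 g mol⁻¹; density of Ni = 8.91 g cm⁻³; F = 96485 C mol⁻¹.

Q = I·t = 0.4630 × 20628 = 9551 C; n(e⁻) = 0.09899 mol.
n(Ni) = n(e⁻)/2 = 0.04949 mol, so m = 0.04949 × 58.69 = 2.905 g.
Volume = m/ρ = 2.905 / 8.91 = 0.3260 cm³.
Thickness = V/A = 0.3260 / 282 = 0.00116 cm = 11.6 μm.

11.6 μm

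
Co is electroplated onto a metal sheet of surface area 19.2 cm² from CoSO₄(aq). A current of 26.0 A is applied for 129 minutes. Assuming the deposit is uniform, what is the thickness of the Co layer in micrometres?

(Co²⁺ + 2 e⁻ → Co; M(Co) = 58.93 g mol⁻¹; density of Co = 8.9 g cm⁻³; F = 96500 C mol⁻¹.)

3600 μm

Q = I·t = 26.00 × 7740.0 = 201200 C; n(e⁻) = 2.085 mol.
n(Co) = n(e⁻)/2 = 1.043 mol, so m = 1.043 × 58.93 = 61.45 g.
Volume = m/ρ = 61.45 / 8.9 = 6.904 cm³.
Thickness = V/A = 6.904 / 19.2 = 0.360 cm = 3600 μm.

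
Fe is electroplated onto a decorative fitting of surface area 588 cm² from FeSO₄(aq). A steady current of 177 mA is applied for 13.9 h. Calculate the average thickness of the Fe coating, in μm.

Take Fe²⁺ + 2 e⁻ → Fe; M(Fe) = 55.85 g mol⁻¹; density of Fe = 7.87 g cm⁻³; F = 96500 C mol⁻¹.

Q = I·t = 0.1770 × 50040 = 8857 C; n(e⁻) = 0.09178 mol.
n(Fe) = n(e⁻)/2 = 0.04589 mol, so m = 0.04589 × 55.85 = 2.563 g.
Volume = m/ρ = 2.563 / 7.87 = 0.3257 cm³.
Thickness = V/A = 0.3257 / 588 = 5.54 × 10⁻⁴ cm = 5.54 μm.

5.54 μm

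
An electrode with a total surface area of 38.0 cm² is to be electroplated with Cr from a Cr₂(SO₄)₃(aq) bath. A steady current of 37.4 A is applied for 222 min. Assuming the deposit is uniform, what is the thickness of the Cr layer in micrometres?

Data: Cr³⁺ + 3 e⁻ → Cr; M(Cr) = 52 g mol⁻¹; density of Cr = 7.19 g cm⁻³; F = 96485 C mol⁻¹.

Q = I·t = 37.40 × 13320 = 498200 C; n(e⁻) = 5.163 mol.
n(Cr) = n(e⁻)/3 = 1.721 mol, so m = 1.721 × 52 = 89.49 g.
Volume = m/ρ = 89.49 / 7.19 = 12.45 cm³.
Thickness = V/A = 12.45 / 38.0 = 0.328 cm = 3280 μm.

3280 μm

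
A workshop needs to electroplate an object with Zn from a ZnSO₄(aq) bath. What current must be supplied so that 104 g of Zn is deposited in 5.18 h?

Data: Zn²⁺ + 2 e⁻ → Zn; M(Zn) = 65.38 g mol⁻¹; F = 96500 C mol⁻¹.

16.5 A

n(Zn) = 104 / 65.38 = 1.591 mol.
n(e⁻) = 2 × 1.591 = 3.181 mol.
Q = n(e⁻)·F = 3.181 × 96500 = 307000 C.
I = Q/t = 307000 / 18648 s = 16.5 A.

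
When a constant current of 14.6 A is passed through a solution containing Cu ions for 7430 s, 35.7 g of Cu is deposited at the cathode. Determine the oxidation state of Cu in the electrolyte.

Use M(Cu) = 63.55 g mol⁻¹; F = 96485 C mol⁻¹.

Q = I·t = 14.60 A × 7430.0 s = 108500 C, so n(e⁻) = 108500/96485 = 1.124 mol.
n(Cu) deposited = 35.7 / 63.55 = 0.5618 mol.
Electrons per atom = n(e⁻)/n(Cu) = 1.124 / 0.5618 = 2.00 ≈ 2, so the ion is Cu²⁺.

+2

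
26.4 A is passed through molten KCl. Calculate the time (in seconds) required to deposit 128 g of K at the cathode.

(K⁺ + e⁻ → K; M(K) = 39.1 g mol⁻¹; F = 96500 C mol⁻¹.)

n(K) = m/M = 128 / 39.1 = 3.274 mol.
Each K atom requires 1 electron, so n(e⁻) = 1 × 3.274 = 3.274 mol.
Q = n(e⁻)·F = 3.274 × 96500 = 315900 C.
t = Q/I = 315900 / 26.40 A = 11970 s.

12000 s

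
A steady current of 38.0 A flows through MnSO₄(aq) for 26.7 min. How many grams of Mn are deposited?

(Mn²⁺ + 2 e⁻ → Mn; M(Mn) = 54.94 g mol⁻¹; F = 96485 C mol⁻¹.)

Q = I·t = 38.00 A × 1602.0 s = 60880 C.
n(e⁻) = Q/F = 60880 / 96485 = 0.6309 mol.
Mn²⁺ + 2 e⁻ → Mn, so n(Mn) = n(e⁻)/2 = 0.3155 mol.
m = n·M = 0.3155 × 54.94 = 17.3 g.

17.3 g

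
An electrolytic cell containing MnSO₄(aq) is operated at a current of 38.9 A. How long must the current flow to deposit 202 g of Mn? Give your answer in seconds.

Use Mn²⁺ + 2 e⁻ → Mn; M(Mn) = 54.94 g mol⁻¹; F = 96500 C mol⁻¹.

n(Mn) = m/M = 202 / 54.94 = 3.677 mol.
Each Mn atom requires 2 electrons, so n(e⁻) = 2 × 3.677 = 7.353 mol.
Q = n(e⁻)·F = 7.353 × 96500 = 709600 C.
t = Q/I = 709600 / 38.90 A = 18240 s.

18200 s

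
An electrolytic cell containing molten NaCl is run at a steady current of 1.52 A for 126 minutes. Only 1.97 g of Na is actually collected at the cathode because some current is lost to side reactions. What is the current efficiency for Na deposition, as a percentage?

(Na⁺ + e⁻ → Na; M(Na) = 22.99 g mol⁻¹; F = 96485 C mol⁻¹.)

Q = I·t = 1.520 × 7560.0 = 11490 C; n(e⁻) = 11490/96485 = 0.1191 mol.
Theoretical n(Na) = n(e⁻)/1 = 0.1191 mol, i.e. m_theo = 0.1191 × 22.99 = 2.738 g.
Efficiency = m_actual / m_theo = 1.97 / 2.738 = 71.9 %.

71.9 %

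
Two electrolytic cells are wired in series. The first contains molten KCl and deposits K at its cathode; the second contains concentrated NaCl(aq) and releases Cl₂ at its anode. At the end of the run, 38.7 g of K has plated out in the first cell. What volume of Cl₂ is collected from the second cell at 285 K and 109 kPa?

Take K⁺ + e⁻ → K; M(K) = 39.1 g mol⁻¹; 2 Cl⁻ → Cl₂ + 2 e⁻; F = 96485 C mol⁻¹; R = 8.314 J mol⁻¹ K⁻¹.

10.8 L

n(K) = 38.7 / 39.1 = 0.9898 mol, so n(e⁻) = 1 × 0.9898 = 0.9898 mol.
The cells are in series, so the same 0.9898 mol of electrons passes through the second cell.
2 Cl⁻ → Cl₂ + 2 e⁻ — 2 mol e⁻ per mol Cl₂, so n(Cl₂) = 0.9898/2 = 0.4949 mol.
V = nRT/P = (0.4949 × 8.314 × 285) / (109 × 10³) = 0.0108 m³ = 10.8 L.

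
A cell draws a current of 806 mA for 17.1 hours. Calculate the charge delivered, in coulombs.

49600 C

Q = I·t = 0.8060 A × 61560 s = 49600 C.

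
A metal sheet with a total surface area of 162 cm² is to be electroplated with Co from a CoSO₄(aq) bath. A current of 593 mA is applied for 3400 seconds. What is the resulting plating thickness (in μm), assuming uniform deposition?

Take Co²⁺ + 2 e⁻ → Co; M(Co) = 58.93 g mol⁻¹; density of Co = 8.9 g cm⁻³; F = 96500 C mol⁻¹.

4.27 μm

Q = I·t = 0.5930 × 3400.0 = 2016 C; n(e⁻) = 0.02089 mol.
n(Co) = n(e⁻)/2 = 0.01045 mol, so m = 0.01045 × 58.93 = 0.6156 g.
Volume = m/ρ = 0.6156 / 8.9 = 0.06917 cm³.
Thickness = V/A = 0.06917 / 162 = 4.27 × 10⁻⁴ cm = 4.27 μm.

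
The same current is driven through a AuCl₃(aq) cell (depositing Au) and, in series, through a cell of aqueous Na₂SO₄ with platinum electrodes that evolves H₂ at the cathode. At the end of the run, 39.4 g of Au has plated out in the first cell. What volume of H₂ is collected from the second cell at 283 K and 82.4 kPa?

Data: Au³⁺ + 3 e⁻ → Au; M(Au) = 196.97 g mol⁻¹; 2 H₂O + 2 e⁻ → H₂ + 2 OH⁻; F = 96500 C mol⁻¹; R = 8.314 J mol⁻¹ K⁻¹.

n(Au) = 39.4 / 196.97 = 0.2000 mol, so n(e⁻) = 3 × 0.2000 = 0.6001 mol.
The cells are in series, so the same 0.6001 mol of electrons passes through the second cell.
2 H₂O + 2 e⁻ → H₂ + 2 OH⁻ — 2 mol e⁻ per mol H₂, so n(H₂) = 0.6001/2 = 0.3000 mol.
V = nRT/P = (0.3000 × 8.314 × 283) / (82.4 × 10³) = 0.00857 m³ = 8.57 L.

8.57 L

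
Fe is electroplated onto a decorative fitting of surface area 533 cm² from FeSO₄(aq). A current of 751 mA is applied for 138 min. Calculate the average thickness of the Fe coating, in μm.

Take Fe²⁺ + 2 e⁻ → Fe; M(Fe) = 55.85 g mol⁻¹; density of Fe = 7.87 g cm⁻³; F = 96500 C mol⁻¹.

Q = I·t = 0.7510 × 8280.0 = 6218 C; n(e⁻) = 0.06444 mol.
n(Fe) = n(e⁻)/2 = 0.03222 mol, so m = 0.03222 × 55.85 = 1.799 g.
Volume = m/ρ = 1.799 / 7.87 = 0.2286 cm³.
Thickness = V/A = 0.2286 / 533 = 4.29 × 10⁻⁴ cm = 4.29 μm.

4.29 μm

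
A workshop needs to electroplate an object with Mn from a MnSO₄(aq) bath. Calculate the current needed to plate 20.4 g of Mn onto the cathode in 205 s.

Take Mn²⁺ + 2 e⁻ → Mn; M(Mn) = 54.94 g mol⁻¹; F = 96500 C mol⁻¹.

350 A

n(Mn) = 20.4 / 54.94 = 0.3713 mol.
n(e⁻) = 2 × 0.3713 = 0.7426 mol.
Q = n(e⁻)·F = 0.7426 × 96500 = 71660 C.
I = Q/t = 71660 / 205.00 s = 350 A.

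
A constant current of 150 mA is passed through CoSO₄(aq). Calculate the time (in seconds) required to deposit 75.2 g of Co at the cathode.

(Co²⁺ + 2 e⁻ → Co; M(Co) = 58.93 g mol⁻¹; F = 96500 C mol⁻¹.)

n(Co) = m/M = 75.2 / 58.93 = 1.276 mol.
Each Co atom requires 2 electrons, so n(e⁻) = 2 × 1.276 = 2.552 mol.
Q = n(e⁻)·F = 2.552 × 96500 = 246300 C.
t = Q/I = 246300 / 0.1500 A = 1642000 s.

1.64 × 10⁶ s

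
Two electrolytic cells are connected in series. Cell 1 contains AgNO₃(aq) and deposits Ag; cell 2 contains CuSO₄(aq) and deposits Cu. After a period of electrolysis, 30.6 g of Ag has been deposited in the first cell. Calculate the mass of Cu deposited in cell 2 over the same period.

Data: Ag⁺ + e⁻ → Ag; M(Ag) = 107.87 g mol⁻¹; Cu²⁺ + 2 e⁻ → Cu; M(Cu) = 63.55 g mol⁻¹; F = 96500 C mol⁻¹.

9.01 g

n(Ag) = 30.6 / 107.87 = 0.2837 mol.
Since Ag⁺ + e⁻ → Ag, n(e⁻) passed = 1 × 0.2837 = 0.2837 mol.
Cells in series carry the same charge, so the same 0.2837 mol of electrons passes through cell 2.
Cu²⁺ + 2 e⁻ → Cu, so n(Cu) = 0.2837 / 2 = 0.1418 mol.
m(Cu) = 0.1418 × 63.55 = 9.01 g.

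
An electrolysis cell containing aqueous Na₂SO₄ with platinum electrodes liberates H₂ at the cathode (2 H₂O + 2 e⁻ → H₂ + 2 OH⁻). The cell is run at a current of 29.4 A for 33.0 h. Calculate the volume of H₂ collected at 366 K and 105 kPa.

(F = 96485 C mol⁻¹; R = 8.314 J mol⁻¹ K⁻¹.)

Q = I·t = 29.40 A × 118800 s = 3493000 C.
n(e⁻) = Q/F = 3493000 / 96485 = 36.20 mol.
2 electrons are transferred per H₂ molecule, so n(H₂) = 36.20 / 2 = 18.10 mol.
V = nRT/P = (18.10 × 8.314 × 366) / (105 × 10³ Pa) = 0.525 m³ = 525 L.

525 L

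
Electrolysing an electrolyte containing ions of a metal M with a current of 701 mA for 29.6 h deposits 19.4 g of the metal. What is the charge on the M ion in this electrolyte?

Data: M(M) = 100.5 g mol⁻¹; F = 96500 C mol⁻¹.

Q = I·t = 0.7010 A × 106560 s = 74700 C, so n(e⁻) = 74700/96500 = 0.7741 mol.
n(M) deposited = 19.4 / 100.5 = 0.1930 mol.
Electrons per atom = n(e⁻)/n(M) = 0.7741 / 0.1930 = 4.01 ≈ 4, so the ion is M⁴⁺.

+4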